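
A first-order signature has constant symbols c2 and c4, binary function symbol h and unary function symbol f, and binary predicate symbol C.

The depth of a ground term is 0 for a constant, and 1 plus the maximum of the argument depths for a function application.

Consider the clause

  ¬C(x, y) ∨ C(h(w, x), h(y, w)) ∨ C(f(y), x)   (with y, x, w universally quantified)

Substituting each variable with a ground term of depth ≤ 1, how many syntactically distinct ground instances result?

Ground terms of depth ≤ 1:
  Write N_k for the number of ground terms of depth ≤ k. A term of depth ≤ k is either a constant or a function symbol applied to arguments of depth ≤ k−1, so N_k = 2 + N_{k-1}^2 + N_{k-1}.
  N_0 = 2
  N_1 = 2 + 2^2 + 2 = 8
So there are 8 ground terms available for substitution.
The clause has 3 distinct variables (y, x, w), each appearing in the body. In the free term algebra distinct substitutions yield syntactically distinct ground instances.
Number of ground instances = 8^3 = 512.

512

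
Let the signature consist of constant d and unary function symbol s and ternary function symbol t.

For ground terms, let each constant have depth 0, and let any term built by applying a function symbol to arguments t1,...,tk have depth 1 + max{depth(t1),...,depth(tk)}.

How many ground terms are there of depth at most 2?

31

Let N_k count ground terms of depth at most k. Each non-constant term of depth ≤ k is some function symbol applied to depth-≤(k−1) arguments, giving N_k = 1 + N_{k-1} + N_{k-1}^3.
N_0 = 1
N_1 = 1 + 1 + 1^3 = 3
N_2 = 1 + 3 + 3^3 = 31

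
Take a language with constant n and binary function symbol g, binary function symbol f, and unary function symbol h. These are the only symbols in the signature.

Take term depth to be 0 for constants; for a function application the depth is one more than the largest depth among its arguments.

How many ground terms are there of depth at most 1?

4

Write N_k for the number of ground terms of depth ≤ k. A term of depth ≤ k is either a constant or a function symbol applied to arguments of depth ≤ k−1, so N_k = 1 + N_{k-1}^2 + N_{k-1}^2 + N_{k-1}.
N_0 = 1
N_1 = 1 + 1^2 + 1^2 + 1 = 4
Explicitly: n, g(n, n), f(n, n), h(n).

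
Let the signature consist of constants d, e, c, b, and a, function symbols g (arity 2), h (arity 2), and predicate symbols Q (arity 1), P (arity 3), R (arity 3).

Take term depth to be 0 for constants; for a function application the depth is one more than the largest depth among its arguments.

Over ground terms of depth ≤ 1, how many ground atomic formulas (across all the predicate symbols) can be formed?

First count ground terms of depth ≤ 1.
If N_k denotes the number of depth-≤k ground terms, the 5 constants give N_0 = 5, and each function symbol of arity r contributes N_{k-1}^r new terms at level k: N_k = 5 + N_{k-1}^2 + N_{k-1}^2.
N_0 = 5
N_1 = 5 + 5^2 + 5^2 = 55
So |H| = 55.
A ground atom is a predicate applied to a tuple of terms from H, so the count is the sum over predicates of |H|^arity:
  Q: 55;  P: 55^3 = 166375;  R: 55^3 = 166375
Total ground atoms: 55 + 166375 + 166375 = 332805.

332805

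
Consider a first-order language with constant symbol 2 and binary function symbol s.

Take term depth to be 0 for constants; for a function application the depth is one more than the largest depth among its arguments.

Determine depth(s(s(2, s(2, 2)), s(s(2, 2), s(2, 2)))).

3

depth(s(2, 2)) = 1 + max(0, 0) = 1
depth(s(2, s(2, 2))) = 1 + max(0, 1) = 2
depth(s(s(2, 2), s(2, 2))) = 1 + max(1, 1) = 2
depth(s(s(2, s(2, 2)), s(s(2, 2), s(2, 2)))) = 1 + max(2, 2) = 3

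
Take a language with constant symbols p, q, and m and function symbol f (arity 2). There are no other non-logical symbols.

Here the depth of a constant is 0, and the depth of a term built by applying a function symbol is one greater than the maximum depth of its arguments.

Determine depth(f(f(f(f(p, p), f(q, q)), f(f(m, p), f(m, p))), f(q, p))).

depth(f(p, p)) = 1 + max(0, 0) = 1
depth(f(q, q)) = 1 + max(0, 0) = 1
depth(f(f(p, p), f(q, q))) = 1 + max(1, 1) = 2
depth(f(m, p)) = 1 + max(0, 0) = 1
depth(f(f(m, p), f(m, p))) = 1 + max(1, 1) = 2
depth(f(f(f(p, p), f(q, q)), f(f(m, p), f(m, p)))) = 1 + max(2, 2) = 3
depth(f(q, p)) = 1 + max(0, 0) = 1
depth(f(f(f(f(p, p), f(q, q)), f(f(m, p), f(m, p))), f(q, p))) = 1 + max(3, 1) = 4

4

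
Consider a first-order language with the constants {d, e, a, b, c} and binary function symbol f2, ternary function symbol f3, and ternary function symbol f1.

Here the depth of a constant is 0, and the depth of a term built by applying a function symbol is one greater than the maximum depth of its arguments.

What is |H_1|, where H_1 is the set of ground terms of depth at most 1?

280

If N_k denotes the number of depth-≤k ground terms, the 5 constants give N_0 = 5, and each function symbol of arity r contributes N_{k-1}^r new terms at level k: N_k = 5 + N_{k-1}^2 + N_{k-1}^3 + N_{k-1}^3.
N_0 = 5
N_1 = 5 + 5^2 + 5^3 + 5^3 = 280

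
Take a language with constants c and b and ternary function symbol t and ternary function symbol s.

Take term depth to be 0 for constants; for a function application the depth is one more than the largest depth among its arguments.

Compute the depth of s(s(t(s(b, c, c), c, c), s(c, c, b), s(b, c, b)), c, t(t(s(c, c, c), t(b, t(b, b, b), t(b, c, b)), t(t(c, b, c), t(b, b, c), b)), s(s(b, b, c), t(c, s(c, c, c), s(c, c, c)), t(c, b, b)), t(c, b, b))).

5

depth(s(b, c, c)) = 1 + max(0, 0, 0) = 1
depth(t(s(b, c, c), c, c)) = 1 + max(1, 0, 0) = 2
depth(s(c, c, b)) = 1 + max(0, 0, 0) = 1
depth(s(b, c, b)) = 1 + max(0, 0, 0) = 1
depth(s(t(s(b, c, c), c, c), s(c, c, b), s(b, c, b))) = 1 + max(2, 1, 1) = 3
depth(s(c, c, c)) = 1 + max(0, 0, 0) = 1
depth(t(b, b, b)) = 1 + max(0, 0, 0) = 1
depth(t(b, c, b)) = 1 + max(0, 0, 0) = 1
depth(t(b, t(b, b, b), t(b, c, b))) = 1 + max(0, 1, 1) = 2
depth(t(c, b, c)) = 1 + max(0, 0, 0) = 1
depth(t(b, b, c)) = 1 + max(0, 0, 0) = 1
depth(t(t(c, b, c), t(b, b, c), b)) = 1 + max(1, 1, 0) = 2
depth(t(s(c, c, c), t(b, t(b, b, b), t(b, c, b)), t(t(c, b, c), t(b, b, c), b))) = 1 + max(1, 2, 2) = 3
depth(s(b, b, c)) = 1 + max(0, 0, 0) = 1
depth(t(c, s(c, c, c), s(c, c, c))) = 1 + max(0, 1, 1) = 2
depth(t(c, b, b)) = 1 + max(0, 0, 0) = 1
depth(s(s(b, b, c), t(c, s(c, c, c), s(c, c, c)), t(c, b, b))) = 1 + max(1, 2, 1) = 3
depth(t(t(s(c, c, c), t(b, t(b, b, b), t(b, c, b)), t(t(c, b, c), t(b, b, c), b)), s(s(b, b, c), t(c, s(c, c, c), s(c, c, c)), t(c, b, b)), t(c, b, b))) = 1 + max(3, 3, 1) = 4
depth(s(s(t(s(b, c, c), c, c), s(c, c, b), s(b, c, b)), c, t(t(s(c, c, c), t(b, t(b, b, b), t(b, c, b)), t(t(c, b, c), t(b, b, c), b)), s(s(b, b, c), t(c, s(c, c, c), s(c, c, c)), t(c, b, b)), t(c, b, b)))) = 1 + max(3, 0, 4) = 5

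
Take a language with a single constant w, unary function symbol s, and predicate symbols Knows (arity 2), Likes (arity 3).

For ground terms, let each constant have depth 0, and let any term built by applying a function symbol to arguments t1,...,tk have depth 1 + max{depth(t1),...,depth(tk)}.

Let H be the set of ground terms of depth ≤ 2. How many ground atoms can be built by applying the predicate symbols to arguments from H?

36

First count ground terms of depth ≤ 2.
If N_k denotes the number of depth-≤k ground terms, the 1 constant gives N_0 = 1, and each function symbol of arity r contributes N_{k-1}^r new terms at level k: N_k = 1 + N_{k-1}.
N_0 = 1
N_1 = 1 + 1 = 2
N_2 = 1 + 2 = 3
Explicitly: w, s(w), s(s(w)).
So |H| = 3.
For each predicate symbol, the number of ground atoms is |H| raised to its arity; summing:
  Knows: 3^2 = 9;  Likes: 3^3 = 27
Total ground atoms: 9 + 27 = 36.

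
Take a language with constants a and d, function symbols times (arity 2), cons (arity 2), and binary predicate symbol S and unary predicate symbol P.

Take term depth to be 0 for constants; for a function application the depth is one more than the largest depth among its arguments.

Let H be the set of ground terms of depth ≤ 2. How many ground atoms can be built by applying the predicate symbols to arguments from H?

41006

First count ground terms of depth ≤ 2.
Write N_k for the number of ground terms of depth ≤ k. A term of depth ≤ k is either a constant or a function symbol applied to arguments of depth ≤ k−1, so N_k = 2 + N_{k-1}^2 + N_{k-1}^2.
N_0 = 2
N_1 = 2 + 2^2 + 2^2 = 10
N_2 = 2 + 10^2 + 10^2 = 202
So |H| = 202.
Each predicate of arity r yields |H|^r ground atoms (one per choice of an r-tuple from H):
  S: 202^2 = 40804;  P: 202
Total ground atoms: 40804 + 202 = 41006.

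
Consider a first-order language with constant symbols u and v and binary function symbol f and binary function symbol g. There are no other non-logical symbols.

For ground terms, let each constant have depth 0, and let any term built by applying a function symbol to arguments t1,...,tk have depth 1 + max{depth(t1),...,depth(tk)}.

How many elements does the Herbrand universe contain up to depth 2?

Write N_k for the number of ground terms of depth ≤ k. A term of depth ≤ k is either a constant or a function symbol applied to arguments of depth ≤ k−1, so N_k = 2 + N_{k-1}^2 + N_{k-1}^2.
N_0 = 2
N_1 = 2 + 2^2 + 2^2 = 10
N_2 = 2 + 10^2 + 10^2 = 202

202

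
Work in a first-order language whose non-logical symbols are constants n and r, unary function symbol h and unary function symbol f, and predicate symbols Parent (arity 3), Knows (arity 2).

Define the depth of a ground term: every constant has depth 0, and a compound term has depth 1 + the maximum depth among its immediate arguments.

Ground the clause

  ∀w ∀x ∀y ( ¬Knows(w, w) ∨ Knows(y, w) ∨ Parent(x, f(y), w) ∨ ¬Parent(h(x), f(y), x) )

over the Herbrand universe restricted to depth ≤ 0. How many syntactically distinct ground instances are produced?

8

Ground terms of depth ≤ 0:
  Write N_k for the number of ground terms of depth ≤ k. A term of depth ≤ k is either a constant or a function symbol applied to arguments of depth ≤ k−1, so N_k = 2 + N_{k-1} + N_{k-1}.
  N_0 = 2
So there are 2 ground terms available for substitution.
There are 3 variables to instantiate (w, x, y), each occurring in at least one literal, so different choices give different ground instances.
Number of ground instances = 2^3 = 8.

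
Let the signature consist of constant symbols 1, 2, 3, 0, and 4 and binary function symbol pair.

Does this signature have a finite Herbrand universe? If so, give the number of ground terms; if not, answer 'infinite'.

infinite

The signature has at least one function symbol (pair, arity 2) and at least one constant (1).
Iterating pair gives infinitely many distinct ground terms: 1, pair(1, 1), pair(pair(1, 1), pair(1, 1)), ...
So the Herbrand universe is infinite.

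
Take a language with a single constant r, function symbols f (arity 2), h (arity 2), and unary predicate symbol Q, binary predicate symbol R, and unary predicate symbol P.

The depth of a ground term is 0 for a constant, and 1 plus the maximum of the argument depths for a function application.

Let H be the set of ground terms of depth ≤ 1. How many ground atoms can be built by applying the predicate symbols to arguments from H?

15

First count ground terms of depth ≤ 1.
Write N_k for the number of ground terms of depth ≤ k. A term of depth ≤ k is either a constant or a function symbol applied to arguments of depth ≤ k−1, so N_k = 1 + N_{k-1}^2 + N_{k-1}^2.
N_0 = 1
N_1 = 1 + 1^2 + 1^2 = 3
Explicitly: r, f(r, r), h(r, r).
So |H| = 3.
Ground atoms are formed by filling each argument slot of a predicate with a term from H, so an r-ary predicate gives |H|^r atoms:
  Q: 3;  R: 3^2 = 9;  P: 3
Total ground atoms: 3 + 9 + 3 = 15.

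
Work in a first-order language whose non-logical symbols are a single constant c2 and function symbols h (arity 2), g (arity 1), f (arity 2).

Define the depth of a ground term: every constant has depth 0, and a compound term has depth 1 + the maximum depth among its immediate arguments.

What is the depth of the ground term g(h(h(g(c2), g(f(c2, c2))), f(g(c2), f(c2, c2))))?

depth(g(c2)) = 1 + depth(c2) = 1 + 0 = 1
depth(f(c2, c2)) = 1 + max(0, 0) = 1
depth(g(f(c2, c2))) = 1 + depth(f(c2, c2)) = 1 + 1 = 2
depth(h(g(c2), g(f(c2, c2)))) = 1 + max(1, 2) = 3
depth(f(g(c2), f(c2, c2))) = 1 + max(1, 1) = 2
depth(h(h(g(c2), g(f(c2, c2))), f(g(c2), f(c2, c2)))) = 1 + max(3, 2) = 4
depth(g(h(h(g(c2), g(f(c2, c2))), f(g(c2), f(c2, c2))))) = 1 + depth(h(h(g(c2), g(f(c2, c2))), f(g(c2), f(c2, c2)))) = 1 + 4 = 5

5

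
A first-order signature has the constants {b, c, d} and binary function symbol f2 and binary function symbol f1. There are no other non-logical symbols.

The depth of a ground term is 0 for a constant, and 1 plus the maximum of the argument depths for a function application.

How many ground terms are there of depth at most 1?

Write N_k for the number of ground terms of depth ≤ k. A term of depth ≤ k is either a constant or a function symbol applied to arguments of depth ≤ k−1, so N_k = 3 + N_{k-1}^2 + N_{k-1}^2.
N_0 = 3
N_1 = 3 + 3^2 + 3^2 = 21

21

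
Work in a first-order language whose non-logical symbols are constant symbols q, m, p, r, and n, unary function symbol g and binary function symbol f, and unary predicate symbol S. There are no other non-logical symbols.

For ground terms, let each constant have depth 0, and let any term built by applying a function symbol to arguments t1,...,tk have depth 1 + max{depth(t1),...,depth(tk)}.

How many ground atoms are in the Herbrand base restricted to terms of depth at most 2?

1265

First count ground terms of depth ≤ 2.
Let N_k count ground terms of depth at most k. Each non-constant term of depth ≤ k is some function symbol applied to depth-≤(k−1) arguments, giving N_k = 5 + N_{k-1} + N_{k-1}^2.
N_0 = 5
N_1 = 5 + 5 + 5^2 = 35
N_2 = 5 + 35 + 35^2 = 1265
So |H| = 1265.
Each predicate of arity r yields |H|^r ground atoms (one per choice of an r-tuple from H):
  S: 1265
Total ground atoms: 1265.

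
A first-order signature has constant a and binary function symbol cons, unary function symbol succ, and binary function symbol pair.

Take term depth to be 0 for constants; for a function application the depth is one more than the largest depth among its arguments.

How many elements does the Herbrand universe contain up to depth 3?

Let N_k count ground terms of depth at most k. Each non-constant term of depth ≤ k is some function symbol applied to depth-≤(k−1) arguments, giving N_k = 1 + N_{k-1}^2 + N_{k-1} + N_{k-1}^2.
N_0 = 1
N_1 = 1 + 1^2 + 1 + 1^2 = 4
N_2 = 1 + 4^2 + 4 + 4^2 = 37
N_3 = 1 + 37^2 + 37 + 37^2 = 2776

2776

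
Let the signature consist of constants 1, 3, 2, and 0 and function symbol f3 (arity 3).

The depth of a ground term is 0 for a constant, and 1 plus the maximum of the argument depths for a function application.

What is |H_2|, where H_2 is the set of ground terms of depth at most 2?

314436

Let N_k = |{terms of depth ≤ k}|. Then N_0 = 4 and N_k = 4 + N_{k-1}^3 for k ≥ 1 (one summand per function symbol, arity giving the exponent).
N_0 = 4
N_1 = 4 + 4^3 = 68
N_2 = 4 + 68^3 = 314436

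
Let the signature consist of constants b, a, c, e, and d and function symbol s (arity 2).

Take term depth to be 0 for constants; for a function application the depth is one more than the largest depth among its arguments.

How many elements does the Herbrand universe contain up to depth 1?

If N_k denotes the number of depth-≤k ground terms, the 5 constants give N_0 = 5, and each function symbol of arity r contributes N_{k-1}^r new terms at level k: N_k = 5 + N_{k-1}^2.
N_0 = 5
N_1 = 5 + 5^2 = 30

30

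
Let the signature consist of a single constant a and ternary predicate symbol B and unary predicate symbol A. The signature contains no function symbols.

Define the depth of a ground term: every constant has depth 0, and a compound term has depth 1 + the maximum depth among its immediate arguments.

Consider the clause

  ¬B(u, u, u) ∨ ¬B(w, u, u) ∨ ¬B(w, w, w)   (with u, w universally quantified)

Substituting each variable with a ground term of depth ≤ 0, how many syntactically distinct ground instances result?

Ground terms of depth ≤ 0:
  With no function symbols every ground term is a constant, so there is exactly 1 ground term at every depth bound.
  N_0 = 1
  Explicitly: a.
So there is exactly 1 ground term available for substitution.
The clause has 2 distinct variables (u, w), each appearing in the body. In the free term algebra distinct substitutions yield syntactically distinct ground instances.
Number of ground instances = 1^2 = 1.

1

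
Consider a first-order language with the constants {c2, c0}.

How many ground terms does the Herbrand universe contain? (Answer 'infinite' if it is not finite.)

There are no function symbols, so every ground term is one of the 2 constants.
The Herbrand universe is {c2, c0}, which is finite with 2 elements.

2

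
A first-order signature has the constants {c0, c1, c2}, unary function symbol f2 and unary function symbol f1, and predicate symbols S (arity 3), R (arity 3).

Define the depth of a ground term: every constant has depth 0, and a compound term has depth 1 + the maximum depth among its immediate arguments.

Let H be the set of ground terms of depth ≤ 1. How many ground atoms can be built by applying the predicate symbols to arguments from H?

First count ground terms of depth ≤ 1.
Let N_k = |{terms of depth ≤ k}|. Then N_0 = 3 and N_k = 3 + N_{k-1} + N_{k-1} for k ≥ 1 (one summand per function symbol, arity giving the exponent).
N_0 = 3
N_1 = 3 + 3 + 3 = 9
Explicitly: c0, c1, c2, f2(c0), f2(c1), f2(c2), f1(c0), f1(c1), f1(c2).
So |H| = 9.
For each predicate symbol, the number of ground atoms is |H| raised to its arity; summing:
  S: 9^3 = 729;  R: 9^3 = 729
Total ground atoms: 729 + 729 = 1458.

1458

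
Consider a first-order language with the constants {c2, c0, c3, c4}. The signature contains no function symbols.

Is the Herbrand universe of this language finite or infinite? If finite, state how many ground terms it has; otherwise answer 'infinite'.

4

There are no function symbols, so every ground term is one of the 4 constants.
The Herbrand universe is {c2, c0, c3, c4}, which is finite with 4 elements.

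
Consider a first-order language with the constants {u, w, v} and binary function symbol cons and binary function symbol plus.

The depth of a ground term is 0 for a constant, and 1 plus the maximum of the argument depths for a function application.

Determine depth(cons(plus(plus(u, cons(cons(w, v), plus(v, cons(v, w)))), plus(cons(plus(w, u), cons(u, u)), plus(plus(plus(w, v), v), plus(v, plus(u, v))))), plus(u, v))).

depth(cons(w, v)) = 1 + max(0, 0) = 1
depth(cons(v, w)) = 1 + max(0, 0) = 1
depth(plus(v, cons(v, w))) = 1 + max(0, 1) = 2
depth(cons(cons(w, v), plus(v, cons(v, w)))) = 1 + max(1, 2) = 3
depth(plus(u, cons(cons(w, v), plus(v, cons(v, w))))) = 1 + max(0, 3) = 4
depth(plus(w, u)) = 1 + max(0, 0) = 1
depth(cons(u, u)) = 1 + max(0, 0) = 1
depth(cons(plus(w, u), cons(u, u))) = 1 + max(1, 1) = 2
depth(plus(w, v)) = 1 + max(0, 0) = 1
depth(plus(plus(w, v), v)) = 1 + max(1, 0) = 2
depth(plus(u, v)) = 1 + max(0, 0) = 1
depth(plus(v, plus(u, v))) = 1 + max(0, 1) = 2
depth(plus(plus(plus(w, v), v), plus(v, plus(u, v)))) = 1 + max(2, 2) = 3
depth(plus(cons(plus(w, u), cons(u, u)), plus(plus(plus(w, v), v), plus(v, plus(u, v))))) = 1 + max(2, 3) = 4
depth(plus(plus(u, cons(cons(w, v), plus(v, cons(v, w)))), plus(cons(plus(w, u), cons(u, u)), plus(plus(plus(w, v), v), plus(v, plus(u, v)))))) = 1 + max(4, 4) = 5
depth(cons(plus(plus(u, cons(cons(w, v), plus(v, cons(v, w)))), plus(cons(plus(w, u), cons(u, u)), plus(plus(plus(w, v), v), plus(v, plus(u, v))))), plus(u, v))) = 1 + max(5, 1) = 6

6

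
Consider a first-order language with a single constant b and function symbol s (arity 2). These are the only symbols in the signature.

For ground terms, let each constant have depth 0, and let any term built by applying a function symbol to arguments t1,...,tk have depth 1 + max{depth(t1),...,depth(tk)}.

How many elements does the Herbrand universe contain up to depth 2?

Let N_k = |{terms of depth ≤ k}|. Then N_0 = 1 and N_k = 1 + N_{k-1}^2 for k ≥ 1 (one summand per function symbol, arity giving the exponent).
N_0 = 1
N_1 = 1 + 1^2 = 2
N_2 = 1 + 2^2 = 5
Explicitly: b, s(b, b), s(b, s(b, b)), s(s(b, b), b), s(s(b, b), s(b, b)).

5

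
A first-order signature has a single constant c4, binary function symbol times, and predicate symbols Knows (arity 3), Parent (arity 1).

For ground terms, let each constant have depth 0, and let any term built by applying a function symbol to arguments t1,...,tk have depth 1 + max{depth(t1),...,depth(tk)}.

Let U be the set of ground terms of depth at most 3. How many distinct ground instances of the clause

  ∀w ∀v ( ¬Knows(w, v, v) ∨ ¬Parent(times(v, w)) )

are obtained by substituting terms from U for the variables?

676

Ground terms of depth ≤ 3:
  Write N_k for the number of ground terms of depth ≤ k. A term of depth ≤ k is either a constant or a function symbol applied to arguments of depth ≤ k−1, so N_k = 1 + N_{k-1}^2.
  N_0 = 1
  N_1 = 1 + 1^2 = 2
  N_2 = 1 + 2^2 = 5
  N_3 = 1 + 5^2 = 26
So there are 26 ground terms available for substitution.
The body mentions every one of the 2 quantified variables; since ground terms form a free algebra, no two substitutions collapse to the same formula.
Number of ground instances = 26^2 = 676.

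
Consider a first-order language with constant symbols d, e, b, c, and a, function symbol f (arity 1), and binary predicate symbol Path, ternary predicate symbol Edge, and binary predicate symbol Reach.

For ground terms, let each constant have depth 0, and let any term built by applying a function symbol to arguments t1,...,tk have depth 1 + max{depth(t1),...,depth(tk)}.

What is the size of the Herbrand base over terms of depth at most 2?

First count ground terms of depth ≤ 2.
If N_k denotes the number of depth-≤k ground terms, the 5 constants give N_0 = 5, and each function symbol of arity r contributes N_{k-1}^r new terms at level k: N_k = 5 + N_{k-1}.
N_0 = 5
N_1 = 5 + 5 = 10
N_2 = 5 + 10 = 15
So |H| = 15.
Ground atoms are formed by filling each argument slot of a predicate with a term from H, so an r-ary predicate gives |H|^r atoms:
  Path: 15^2 = 225;  Edge: 15^3 = 3375;  Reach: 15^2 = 225
Total ground atoms: 225 + 3375 + 225 = 3825.

3825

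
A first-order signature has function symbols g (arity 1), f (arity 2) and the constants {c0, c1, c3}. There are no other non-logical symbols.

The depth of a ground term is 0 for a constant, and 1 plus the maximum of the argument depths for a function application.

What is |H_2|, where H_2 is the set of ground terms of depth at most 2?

Count level by level. With function symbols g/1, f/2, the terms of depth ≤ k are the 3 constants together with each function applied to depth-≤(k−1) tuples, so N_k = 3 + N_{k-1} + N_{k-1}^2.
N_0 = 3
N_1 = 3 + 3 + 3^2 = 15
N_2 = 3 + 15 + 15^2 = 243

243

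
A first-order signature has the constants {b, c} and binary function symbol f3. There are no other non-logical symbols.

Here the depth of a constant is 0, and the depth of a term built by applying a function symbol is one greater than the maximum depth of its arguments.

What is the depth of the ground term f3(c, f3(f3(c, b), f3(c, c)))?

depth(f3(c, b)) = 1 + max(0, 0) = 1
depth(f3(c, c)) = 1 + max(0, 0) = 1
depth(f3(f3(c, b), f3(c, c))) = 1 + max(1, 1) = 2
depth(f3(c, f3(f3(c, b), f3(c, c)))) = 1 + max(0, 2) = 3

3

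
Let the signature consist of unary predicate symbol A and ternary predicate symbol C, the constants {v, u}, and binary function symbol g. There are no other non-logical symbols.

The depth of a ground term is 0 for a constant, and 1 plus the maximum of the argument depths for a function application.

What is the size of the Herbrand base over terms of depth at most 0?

First count ground terms of depth ≤ 0.
If N_k denotes the number of depth-≤k ground terms, the 2 constants give N_0 = 2, and each function symbol of arity r contributes N_{k-1}^r new terms at level k: N_k = 2 + N_{k-1}^2.
N_0 = 2
Explicitly: v, u.
So |H| = 2.
A ground atom is a predicate applied to a tuple of terms from H, so the count is the sum over predicates of |H|^arity:
  A: 2;  C: 2^3 = 8
Total ground atoms: 2 + 8 = 10.

10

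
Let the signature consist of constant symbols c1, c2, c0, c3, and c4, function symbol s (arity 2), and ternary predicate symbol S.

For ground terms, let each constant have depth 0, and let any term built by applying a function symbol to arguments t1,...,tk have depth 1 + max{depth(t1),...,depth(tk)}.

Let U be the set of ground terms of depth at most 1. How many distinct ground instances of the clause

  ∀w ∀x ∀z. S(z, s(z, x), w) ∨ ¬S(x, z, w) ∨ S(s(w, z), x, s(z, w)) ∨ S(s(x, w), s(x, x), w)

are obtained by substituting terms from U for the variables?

Ground terms of depth ≤ 1:
  Let N_k = |{terms of depth ≤ k}|. Then N_0 = 5 and N_k = 5 + N_{k-1}^2 for k ≥ 1 (one summand per function symbol, arity giving the exponent).
  N_0 = 5
  N_1 = 5 + 5^2 = 30
So there are 30 ground terms available for substitution.
The body mentions every one of the 3 quantified variables; since ground terms form a free algebra, no two substitutions collapse to the same formula.
Number of ground instances = 30^3 = 27000.

27000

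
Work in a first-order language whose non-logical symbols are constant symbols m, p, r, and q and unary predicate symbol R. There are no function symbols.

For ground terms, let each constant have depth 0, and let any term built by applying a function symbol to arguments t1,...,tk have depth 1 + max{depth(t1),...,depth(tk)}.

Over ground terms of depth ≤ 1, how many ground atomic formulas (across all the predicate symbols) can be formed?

4

First count ground terms of depth ≤ 1.
With no function symbols every ground term is a constant, so there are exactly 4 ground terms at every depth bound.
N_0 = 4
N_1 = 4
Explicitly: m, p, r, q.
So |H| = 4.
Ground atoms are formed by filling each argument slot of a predicate with a term from H, so an r-ary predicate gives |H|^r atoms:
  R: 4
Total ground atoms: 4.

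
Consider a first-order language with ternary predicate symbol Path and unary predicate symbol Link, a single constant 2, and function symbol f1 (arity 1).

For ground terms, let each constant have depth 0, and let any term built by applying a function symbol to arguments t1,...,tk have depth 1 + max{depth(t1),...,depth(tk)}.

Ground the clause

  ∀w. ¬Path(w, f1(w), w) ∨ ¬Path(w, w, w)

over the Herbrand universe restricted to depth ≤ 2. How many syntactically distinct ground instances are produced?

Ground terms of depth ≤ 2:
  Let N_k = |{terms of depth ≤ k}|. Then N_0 = 1 and N_k = 1 + N_{k-1} for k ≥ 1 (one summand per function symbol, arity giving the exponent).
  N_0 = 1
  N_1 = 1 + 1 = 2
  N_2 = 1 + 2 = 3
  Explicitly: 2, f1(2), f1(f1(2)).
So there are 3 ground terms available for substitution.
There is 1 variable to instantiate (w),  occurring in at least one literal, so different choices give different ground instances.
Number of ground instances = 3.

3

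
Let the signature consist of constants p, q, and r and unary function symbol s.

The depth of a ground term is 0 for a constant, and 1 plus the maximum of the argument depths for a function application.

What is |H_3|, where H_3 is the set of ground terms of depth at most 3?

Count level by level. With function symbols s/1, the terms of depth ≤ k are the 3 constants together with each function applied to depth-≤(k−1) tuples, so N_k = 3 + N_{k-1}.
N_0 = 3
N_1 = 3 + 3 = 6
N_2 = 3 + 6 = 9
N_3 = 3 + 9 = 12
Explicitly: p, q, r, s(p), s(q), s(r), s(s(p)), s(s(q)), s(s(r)), s(s(s(p))), s(s(s(q))), s(s(s(r))).

12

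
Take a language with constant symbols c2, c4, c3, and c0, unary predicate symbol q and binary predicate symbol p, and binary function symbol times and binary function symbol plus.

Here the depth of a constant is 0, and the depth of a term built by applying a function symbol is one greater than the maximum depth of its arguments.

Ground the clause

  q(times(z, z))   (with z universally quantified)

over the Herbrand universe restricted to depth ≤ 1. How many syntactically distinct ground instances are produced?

36

Ground terms of depth ≤ 1:
  Let N_k count ground terms of depth at most k. Each non-constant term of depth ≤ k is some function symbol applied to depth-≤(k−1) arguments, giving N_k = 4 + N_{k-1}^2 + N_{k-1}^2.
  N_0 = 4
  N_1 = 4 + 4^2 + 4^2 = 36
So there are 36 ground terms available for substitution.
The clause has 1 distinct variable (z), which appears in the body. In the free term algebra distinct substitutions yield syntactically distinct ground instances.
Number of ground instances = 36.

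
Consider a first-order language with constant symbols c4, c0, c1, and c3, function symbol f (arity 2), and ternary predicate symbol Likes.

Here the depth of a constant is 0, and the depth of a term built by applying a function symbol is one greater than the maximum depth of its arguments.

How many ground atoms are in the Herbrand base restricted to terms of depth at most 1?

8000

First count ground terms of depth ≤ 1.
Let N_k count ground terms of depth at most k. Each non-constant term of depth ≤ k is some function symbol applied to depth-≤(k−1) arguments, giving N_k = 4 + N_{k-1}^2.
N_0 = 4
N_1 = 4 + 4^2 = 20
So |H| = 20.
A ground atom is a predicate applied to a tuple of terms from H, so the count is the sum over predicates of |H|^arity:
  Likes: 20^3 = 8000
Total ground atoms: 8000.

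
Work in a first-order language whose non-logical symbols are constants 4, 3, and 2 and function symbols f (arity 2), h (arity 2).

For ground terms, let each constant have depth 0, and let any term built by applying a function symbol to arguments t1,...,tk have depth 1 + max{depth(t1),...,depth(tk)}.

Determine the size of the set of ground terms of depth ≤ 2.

885

Write N_k for the number of ground terms of depth ≤ k. A term of depth ≤ k is either a constant or a function symbol applied to arguments of depth ≤ k−1, so N_k = 3 + N_{k-1}^2 + N_{k-1}^2.
N_0 = 3
N_1 = 3 + 3^2 + 3^2 = 21
N_2 = 3 + 21^2 + 21^2 = 885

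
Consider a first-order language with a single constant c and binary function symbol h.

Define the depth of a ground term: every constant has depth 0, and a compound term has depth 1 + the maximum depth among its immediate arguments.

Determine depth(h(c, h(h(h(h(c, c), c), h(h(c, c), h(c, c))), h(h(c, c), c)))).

5

depth(h(c, c)) = 1 + max(0, 0) = 1
depth(h(h(c, c), c)) = 1 + max(1, 0) = 2
depth(h(h(c, c), h(c, c))) = 1 + max(1, 1) = 2
depth(h(h(h(c, c), c), h(h(c, c), h(c, c)))) = 1 + max(2, 2) = 3
depth(h(h(h(h(c, c), c), h(h(c, c), h(c, c))), h(h(c, c), c))) = 1 + max(3, 2) = 4
depth(h(c, h(h(h(h(c, c), c), h(h(c, c), h(c, c))), h(h(c, c), c)))) = 1 + max(0, 4) = 5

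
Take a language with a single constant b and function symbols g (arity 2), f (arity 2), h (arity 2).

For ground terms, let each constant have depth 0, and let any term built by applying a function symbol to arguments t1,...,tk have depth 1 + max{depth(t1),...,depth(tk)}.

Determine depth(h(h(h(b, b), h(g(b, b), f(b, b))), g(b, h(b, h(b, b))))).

depth(h(b, b)) = 1 + max(0, 0) = 1
depth(g(b, b)) = 1 + max(0, 0) = 1
depth(f(b, b)) = 1 + max(0, 0) = 1
depth(h(g(b, b), f(b, b))) = 1 + max(1, 1) = 2
depth(h(h(b, b), h(g(b, b), f(b, b)))) = 1 + max(1, 2) = 3
depth(h(b, h(b, b))) = 1 + max(0, 1) = 2
depth(g(b, h(b, h(b, b)))) = 1 + max(0, 2) = 3
depth(h(h(h(b, b), h(g(b, b), f(b, b))), g(b, h(b, h(b, b))))) = 1 + max(3, 3) = 4

4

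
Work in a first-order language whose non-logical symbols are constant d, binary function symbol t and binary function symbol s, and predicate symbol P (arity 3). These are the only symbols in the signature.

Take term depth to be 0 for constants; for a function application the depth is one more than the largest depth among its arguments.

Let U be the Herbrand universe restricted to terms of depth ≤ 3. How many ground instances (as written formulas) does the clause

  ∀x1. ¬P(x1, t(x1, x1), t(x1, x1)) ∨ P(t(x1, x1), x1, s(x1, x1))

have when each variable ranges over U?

723

Ground terms of depth ≤ 3:
  Let N_k count ground terms of depth at most k. Each non-constant term of depth ≤ k is some function symbol applied to depth-≤(k−1) arguments, giving N_k = 1 + N_{k-1}^2 + N_{k-1}^2.
  N_0 = 1
  N_1 = 1 + 1^2 + 1^2 = 3
  N_2 = 1 + 3^2 + 3^2 = 19
  N_3 = 1 + 19^2 + 19^2 = 723
So there are 723 ground terms available for substitution.
There is 1 variable to instantiate (x1),  occurring in at least one literal, so different choices give different ground instances.
Number of ground instances = 723.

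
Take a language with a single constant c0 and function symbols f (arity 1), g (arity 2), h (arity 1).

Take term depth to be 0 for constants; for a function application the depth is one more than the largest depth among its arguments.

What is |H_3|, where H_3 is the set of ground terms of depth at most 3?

Count level by level. With function symbols f/1, g/2, h/1, the terms of depth ≤ k are the 1 constant together with each function applied to depth-≤(k−1) tuples, so N_k = 1 + N_{k-1} + N_{k-1}^2 + N_{k-1}.
N_0 = 1
N_1 = 1 + 1 + 1^2 + 1 = 4
N_2 = 1 + 4 + 4^2 + 4 = 25
N_3 = 1 + 25 + 25^2 + 25 = 676

676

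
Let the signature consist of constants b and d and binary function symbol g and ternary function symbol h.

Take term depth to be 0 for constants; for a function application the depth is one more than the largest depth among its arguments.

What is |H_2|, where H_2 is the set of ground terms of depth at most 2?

2942

Let N_k = |{terms of depth ≤ k}|. Then N_0 = 2 and N_k = 2 + N_{k-1}^2 + N_{k-1}^3 for k ≥ 1 (one summand per function symbol, arity giving the exponent).
N_0 = 2
N_1 = 2 + 2^2 + 2^3 = 14
N_2 = 2 + 14^2 + 14^3 = 2942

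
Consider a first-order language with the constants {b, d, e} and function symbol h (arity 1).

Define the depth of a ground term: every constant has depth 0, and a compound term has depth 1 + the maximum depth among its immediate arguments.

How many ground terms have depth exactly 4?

3

If N_k denotes the number of depth-≤k ground terms, the 3 constants give N_0 = 3, and each function symbol of arity r contributes N_{k-1}^r new terms at level k: N_k = 3 + N_{k-1}.
N_0 = 3
N_1 = 3 + 3 = 6
N_2 = 3 + 6 = 9
N_3 = 3 + 9 = 12
N_4 = 3 + 12 = 15
Terms of depth exactly 4: N_4 − N_3 = 15 − 12 = 3.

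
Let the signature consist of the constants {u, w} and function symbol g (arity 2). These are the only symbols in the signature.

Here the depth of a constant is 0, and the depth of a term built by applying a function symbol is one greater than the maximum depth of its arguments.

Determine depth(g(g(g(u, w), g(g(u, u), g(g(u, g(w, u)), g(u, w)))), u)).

depth(g(u, w)) = 1 + max(0, 0) = 1
depth(g(u, u)) = 1 + max(0, 0) = 1
depth(g(w, u)) = 1 + max(0, 0) = 1
depth(g(u, g(w, u))) = 1 + max(0, 1) = 2
depth(g(g(u, g(w, u)), g(u, w))) = 1 + max(2, 1) = 3
depth(g(g(u, u), g(g(u, g(w, u)), g(u, w)))) = 1 + max(1, 3) = 4
depth(g(g(u, w), g(g(u, u), g(g(u, g(w, u)), g(u, w))))) = 1 + max(1, 4) = 5
depth(g(g(g(u, w), g(g(u, u), g(g(u, g(w, u)), g(u, w)))), u)) = 1 + max(5, 0) = 6

6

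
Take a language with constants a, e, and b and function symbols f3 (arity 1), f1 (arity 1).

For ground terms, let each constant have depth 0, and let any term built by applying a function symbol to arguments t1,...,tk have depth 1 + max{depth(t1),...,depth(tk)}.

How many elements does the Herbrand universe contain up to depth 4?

Let N_k count ground terms of depth at most k. Each non-constant term of depth ≤ k is some function symbol applied to depth-≤(k−1) arguments, giving N_k = 3 + N_{k-1} + N_{k-1}.
N_0 = 3
N_1 = 3 + 3 + 3 = 9
N_2 = 3 + 9 + 9 = 21
N_3 = 3 + 21 + 21 = 45
N_4 = 3 + 45 + 45 = 93

93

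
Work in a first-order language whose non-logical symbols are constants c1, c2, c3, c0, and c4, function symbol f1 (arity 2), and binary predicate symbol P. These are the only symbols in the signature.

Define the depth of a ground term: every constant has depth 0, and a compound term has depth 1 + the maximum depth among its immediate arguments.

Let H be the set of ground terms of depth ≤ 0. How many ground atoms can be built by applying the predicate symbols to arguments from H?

25

First count ground terms of depth ≤ 0.
Count level by level. With function symbols f1/2, the terms of depth ≤ k are the 5 constants together with each function applied to depth-≤(k−1) tuples, so N_k = 5 + N_{k-1}^2.
N_0 = 5
Explicitly: c1, c2, c3, c0, c4.
So |H| = 5.
For each predicate symbol, the number of ground atoms is |H| raised to its arity; summing:
  P: 5^2 = 25
Total ground atoms: 25.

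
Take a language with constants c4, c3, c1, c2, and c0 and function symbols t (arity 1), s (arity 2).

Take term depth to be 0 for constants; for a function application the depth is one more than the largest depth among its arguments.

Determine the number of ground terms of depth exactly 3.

Count level by level. With function symbols t/1, s/2, the terms of depth ≤ k are the 5 constants together with each function applied to depth-≤(k−1) tuples, so N_k = 5 + N_{k-1} + N_{k-1}^2.
N_0 = 5
N_1 = 5 + 5 + 5^2 = 35
N_2 = 5 + 35 + 35^2 = 1265
N_3 = 5 + 1265 + 1265^2 = 1601495
Terms of depth exactly 3: N_3 − N_2 = 1601495 − 1265 = 1600230.

1600230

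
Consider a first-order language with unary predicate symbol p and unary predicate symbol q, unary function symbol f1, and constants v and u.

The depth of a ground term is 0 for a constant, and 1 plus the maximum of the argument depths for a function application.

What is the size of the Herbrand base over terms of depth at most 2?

First count ground terms of depth ≤ 2.
If N_k denotes the number of depth-≤k ground terms, the 2 constants give N_0 = 2, and each function symbol of arity r contributes N_{k-1}^r new terms at level k: N_k = 2 + N_{k-1}.
N_0 = 2
N_1 = 2 + 2 = 4
N_2 = 2 + 4 = 6
So |H| = 6.
Each predicate of arity r yields |H|^r ground atoms (one per choice of an r-tuple from H):
  p: 6;  q: 6
Total ground atoms: 6 + 6 = 12.

12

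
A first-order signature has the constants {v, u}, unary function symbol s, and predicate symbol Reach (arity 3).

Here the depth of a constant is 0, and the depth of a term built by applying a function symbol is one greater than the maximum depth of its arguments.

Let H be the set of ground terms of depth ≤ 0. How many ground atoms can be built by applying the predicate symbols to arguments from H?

8

First count ground terms of depth ≤ 0.
If N_k denotes the number of depth-≤k ground terms, the 2 constants give N_0 = 2, and each function symbol of arity r contributes N_{k-1}^r new terms at level k: N_k = 2 + N_{k-1}.
N_0 = 2
Explicitly: v, u.
So |H| = 2.
Each predicate of arity r yields |H|^r ground atoms (one per choice of an r-tuple from H):
  Reach: 2^3 = 8
Total ground atoms: 8.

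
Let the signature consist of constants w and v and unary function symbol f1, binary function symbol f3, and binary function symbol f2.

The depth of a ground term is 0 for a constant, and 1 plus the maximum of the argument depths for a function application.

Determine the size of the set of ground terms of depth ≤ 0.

Let N_k = |{terms of depth ≤ k}|. Then N_0 = 2 and N_k = 2 + N_{k-1} + N_{k-1}^2 + N_{k-1}^2 for k ≥ 1 (one summand per function symbol, arity giving the exponent).
N_0 = 2
Explicitly: w, v.

2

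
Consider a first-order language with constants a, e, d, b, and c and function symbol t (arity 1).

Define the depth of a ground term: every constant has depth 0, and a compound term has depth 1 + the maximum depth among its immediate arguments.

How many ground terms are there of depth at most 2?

15

Count level by level. With function symbols t/1, the terms of depth ≤ k are the 5 constants together with each function applied to depth-≤(k−1) tuples, so N_k = 5 + N_{k-1}.
N_0 = 5
N_1 = 5 + 5 = 10
N_2 = 5 + 10 = 15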